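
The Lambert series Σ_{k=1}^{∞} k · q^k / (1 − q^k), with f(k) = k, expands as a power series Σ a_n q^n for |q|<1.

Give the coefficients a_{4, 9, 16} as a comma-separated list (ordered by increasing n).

7, 13, 31

n=4: 4·1 2·2 1·4  f→[4+2+1]=7
d|9:{1,3,9}  Σf=1+3+9=13
n=16: 1·16 2·8 4·4 8·2 16·1  f→[1+2+4+8+16]=31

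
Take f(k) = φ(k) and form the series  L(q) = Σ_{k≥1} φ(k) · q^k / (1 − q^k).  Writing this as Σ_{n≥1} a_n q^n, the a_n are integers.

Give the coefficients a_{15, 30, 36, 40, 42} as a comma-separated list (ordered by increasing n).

q^15  k|15↦φ(k): 15:8 5:4 3:2 1:1  a_15=15
[q^30] φ(30)=8,φ(15)=8,φ(10)=4,φ(6)=2,φ(5)=4,φ(3)=2,φ(2)=1,φ(1)=1 ⇒ 30
[q^36] φ(36)=12,φ(18)=6,φ(12)=4,φ(9)=6,φ(6)=2,φ(4)=2,φ(3)=2,φ(2)=1,φ(1)=1 ⇒ 36
n=40: 40·1 20·2 10·4 8·5 5·8 4·10 2·20 1·40  φ→[16+8+4+4+4+2+1+1]=40
n=42: 1·42 2·21 3·14 6·7 7·6 14·3 21·2 42·1  φ→[1+1+2+2+6+6+12+12]=42

15, 30, 36, 40, 42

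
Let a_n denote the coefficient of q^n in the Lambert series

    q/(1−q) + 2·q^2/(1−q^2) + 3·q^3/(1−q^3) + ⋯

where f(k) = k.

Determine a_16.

a_16 = 31

d|16:{16,8,4,2,1}  Σf=16+8+4+2+1=31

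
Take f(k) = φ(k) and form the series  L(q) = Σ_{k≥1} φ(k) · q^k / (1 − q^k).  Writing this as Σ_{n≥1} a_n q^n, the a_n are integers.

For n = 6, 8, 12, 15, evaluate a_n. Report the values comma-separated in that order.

[q^6] φ(6)=2,φ(3)=2,φ(2)=1,φ(1)=1 ⇒ 6
n=8: 8·1 4·2 2·4 1·8  φ→[4+2+1+1]=8
q^12  k|12↦φ(k): 1:1 2:1 3:2 4:2 6:2 12:4  a_12=12
[q^15] φ(15)=8,φ(5)=4,φ(3)=2,φ(1)=1 ⇒ 15

6, 8, 12, 15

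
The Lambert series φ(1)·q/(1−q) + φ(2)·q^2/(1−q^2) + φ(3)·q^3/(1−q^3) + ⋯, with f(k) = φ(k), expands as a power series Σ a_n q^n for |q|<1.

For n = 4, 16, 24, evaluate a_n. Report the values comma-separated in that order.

n=4: 1·4 2·2 4·1  φ→[1+1+2]=4
[q^16] φ(16)=8,φ(8)=4,φ(4)=2,φ(2)=1,φ(1)=1 ⇒ 16
d|24:{24,12,8,6,4,3,2,1}  Σφ=8+4+4+2+2+2+1+1=24

4, 16, 24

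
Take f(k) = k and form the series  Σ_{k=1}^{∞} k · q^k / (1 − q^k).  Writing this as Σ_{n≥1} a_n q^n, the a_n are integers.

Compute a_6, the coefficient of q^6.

a_6 = 12

n=6: 6·1 3·2 2·3 1·6  f→[6+3+2+1]=12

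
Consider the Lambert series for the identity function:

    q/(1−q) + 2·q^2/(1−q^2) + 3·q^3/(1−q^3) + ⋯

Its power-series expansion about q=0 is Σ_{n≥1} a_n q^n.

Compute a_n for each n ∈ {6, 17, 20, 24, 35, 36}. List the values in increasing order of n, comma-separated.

d|6:{1,2,3,6}  Σf=1+2+3+6=12
n=17: 17·1 1·17  f→[17+1]=18
q^20  k|20↦f(k): 20:20 10:10 5:5 4:4 2:2 1:1  a_20=42
n=24: 1·24 2·12 3·8 4·6 6·4 8·3 12·2 24·1  f→[1+2+3+4+6+8+12+24]=60
q^35  k|35↦f(k): 1:1 5:5 7:7 35:35  a_35=48
d|36:{36,18,12,9,6,4,3,2,1}  Σf=36+18+12+9+6+4+3+2+1=91

12, 18, 42, 60, 48, 91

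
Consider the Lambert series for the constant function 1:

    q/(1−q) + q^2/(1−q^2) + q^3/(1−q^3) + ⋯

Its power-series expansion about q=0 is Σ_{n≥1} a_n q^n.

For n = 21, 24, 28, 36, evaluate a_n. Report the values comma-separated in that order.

4, 8, 6, 9

q^21  k|21↦f(k): 21:1 7:1 3:1 1:1  a_21=4
d|24:{1,2,3,4,6,8,12,24}  Σf=1+1+1+1+1+1+1+1=8
n=28: 28·1 14·2 7·4 4·7 2·14 1·28  f→[1+1+1+1+1+1]=6
n=36: 36·1 18·2 12·3 9·4 6·6 4·9 3·12 2·18 1·36  f→[1+1+1+1+1+1+1+1+1]=9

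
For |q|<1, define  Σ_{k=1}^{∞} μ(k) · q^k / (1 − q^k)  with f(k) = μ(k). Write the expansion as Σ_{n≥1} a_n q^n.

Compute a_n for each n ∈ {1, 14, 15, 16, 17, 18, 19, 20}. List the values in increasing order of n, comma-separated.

1, 0, 0, 0, 0, 0, 0, 0

[q^1] μ(1)=1 ⇒ 1
[q^14] μ(14)=1,μ(7)=-1,μ(2)=-1,μ(1)=1 ⇒ 0
q^15  k|15↦μ(k): 15:1 5:-1 3:-1 1:1  a_15=0
n=16: 16·1 8·2 4·4 2·8 1·16  μ→[0+0+0+(-1)+1]=0
q^17  k|17↦μ(k): 1:1 17:-1  a_17=0
n=18: 1·18 2·9 3·6 6·3 9·2 18·1  μ→[1+(-1)+(-1)+1+0+0]=0
q^19  k|19↦μ(k): 1:1 19:-1  a_19=0
n=20: 1·20 2·10 4·5 5·4 10·2 20·1  μ→[1+(-1)+0+(-1)+1+0]=0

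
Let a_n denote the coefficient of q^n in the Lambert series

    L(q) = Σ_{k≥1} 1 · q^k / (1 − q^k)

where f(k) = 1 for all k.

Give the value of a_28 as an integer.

q^28  k|28↦f(k): 28:1 14:1 7:1 4:1 2:1 1:1  a_28=6

a_28 = 6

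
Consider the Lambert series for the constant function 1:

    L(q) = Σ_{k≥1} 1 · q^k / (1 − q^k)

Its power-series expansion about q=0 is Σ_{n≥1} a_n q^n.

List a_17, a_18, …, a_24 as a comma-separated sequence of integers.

2, 6, 2, 6, 4, 4, 2, 8

[q^17] f(1)=1,f(17)=1 ⇒ 2
[q^18] f(18)=1,f(9)=1,f(6)=1,f(3)=1,f(2)=1,f(1)=1 ⇒ 6
q^19  k|19↦f(k): 19:1 1:1  a_19=2
d|20:{1,2,4,5,10,20}  Σf=1+1+1+1+1+1=6
[q^21] f(21)=1,f(7)=1,f(3)=1,f(1)=1 ⇒ 4
q^22  k|22↦f(k): 1:1 2:1 11:1 22:1  a_22=4
[q^23] f(23)=1,f(1)=1 ⇒ 2
q^24  k|24↦f(k): 1:1 2:1 3:1 4:1 6:1 8:1 12:1 24:1  a_24=8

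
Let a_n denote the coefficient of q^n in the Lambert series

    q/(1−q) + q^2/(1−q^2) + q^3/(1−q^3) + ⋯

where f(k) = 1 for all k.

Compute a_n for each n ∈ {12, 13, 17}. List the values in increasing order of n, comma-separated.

6, 2, 2

d|12:{12,6,4,3,2,1}  Σf=1+1+1+1+1+1=6
[q^13] f(1)=1,f(13)=1 ⇒ 2
[q^17] f(1)=1,f(17)=1 ⇒ 2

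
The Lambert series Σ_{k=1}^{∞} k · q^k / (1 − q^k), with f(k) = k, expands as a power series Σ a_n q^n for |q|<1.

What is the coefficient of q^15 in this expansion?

q^15  k|15↦f(k): 15:15 5:5 3:3 1:1  a_15=24

a_15 = 24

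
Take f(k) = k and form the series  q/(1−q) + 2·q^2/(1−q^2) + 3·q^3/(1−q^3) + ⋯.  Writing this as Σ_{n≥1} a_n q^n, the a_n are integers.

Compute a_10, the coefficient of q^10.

d|10:{1,2,5,10}  Σf=1+2+5+10=18

a_10 = 18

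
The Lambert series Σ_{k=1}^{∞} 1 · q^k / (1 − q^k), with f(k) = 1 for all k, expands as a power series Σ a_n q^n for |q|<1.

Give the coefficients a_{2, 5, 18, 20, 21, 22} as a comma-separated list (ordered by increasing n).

2, 2, 6, 6, 4, 4

[q^2] f(1)=1,f(2)=1 ⇒ 2
q^5  k|5↦f(k): 1:1 5:1  a_5=2
[q^18] f(18)=1,f(9)=1,f(6)=1,f(3)=1,f(2)=1,f(1)=1 ⇒ 6
q^20  k|20↦f(k): 1:1 2:1 4:1 5:1 10:1 20:1  a_20=6
q^21  k|21↦f(k): 21:1 7:1 3:1 1:1  a_21=4
[q^22] f(22)=1,f(11)=1,f(2)=1,f(1)=1 ⇒ 4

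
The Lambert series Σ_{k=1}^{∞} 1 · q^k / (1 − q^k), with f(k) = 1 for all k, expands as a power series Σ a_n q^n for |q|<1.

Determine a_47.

d|47:{47,1}  Σf=1+1=2

a_47 = 2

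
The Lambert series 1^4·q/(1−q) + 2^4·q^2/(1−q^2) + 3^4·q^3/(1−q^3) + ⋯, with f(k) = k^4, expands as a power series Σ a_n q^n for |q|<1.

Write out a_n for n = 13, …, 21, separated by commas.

28562, 40834, 51332, 69905, 83522, 112931, 130322, 170898, 196964

q^13  k|13↦f(k): 13:28561 1:1  a_13=28562
q^14  k|14↦f(k): 14:38416 7:2401 2:16 1:1  a_14=40834
[q^15] f(15)=50625,f(5)=625,f(3)=81,f(1)=1 ⇒ 51332
q^16  k|16↦f(k): 16:65536 8:4096 4:256 2:16 1:1  a_16=69905
n=17: 1·17 17·1  f→[1+83521]=83522
q^18  k|18↦f(k): 1:1 2:16 3:81 6:1296 9:6561 18:104976  a_18=112931
[q^19] f(19)=130321,f(1)=1 ⇒ 130322
[q^20] f(1)=1,f(2)=16,f(4)=256,f(5)=625,f(10)=10000,f(20)=160000 ⇒ 170898
q^21  k|21↦f(k): 21:194481 7:2401 3:81 1:1  a_21=196964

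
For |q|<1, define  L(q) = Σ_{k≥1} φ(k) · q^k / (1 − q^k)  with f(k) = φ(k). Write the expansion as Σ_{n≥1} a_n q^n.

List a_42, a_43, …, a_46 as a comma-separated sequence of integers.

[q^42] φ(1)=1,φ(2)=1,φ(3)=2,φ(6)=2,φ(7)=6,φ(14)=6,φ(21)=12,φ(42)=12 ⇒ 42
d|43:{1,43}  Σφ=1+42=43
q^44  k|44↦φ(k): 44:20 22:10 11:10 4:2 2:1 1:1  a_44=44
d|45:{45,15,9,5,3,1}  Σφ=24+8+6+4+2+1=45
d|46:{46,23,2,1}  Σφ=22+22+1+1=46

42, 43, 44, 45, 46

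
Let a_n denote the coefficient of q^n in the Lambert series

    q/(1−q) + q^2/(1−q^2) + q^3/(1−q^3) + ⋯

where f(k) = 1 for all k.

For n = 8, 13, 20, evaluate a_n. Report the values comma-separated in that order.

n=8: 8·1 4·2 2·4 1·8  f→[1+1+1+1]=4
q^13  k|13↦f(k): 1:1 13:1  a_13=2
q^20  k|20↦f(k): 1:1 2:1 4:1 5:1 10:1 20:1  a_20=6

4, 2, 6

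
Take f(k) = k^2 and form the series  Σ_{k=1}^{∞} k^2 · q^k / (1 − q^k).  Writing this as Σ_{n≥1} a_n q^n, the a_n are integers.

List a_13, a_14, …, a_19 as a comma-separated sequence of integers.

[q^13] f(1)=1,f(13)=169 ⇒ 170
d|14:{1,2,7,14}  Σf=1+4+49+196=250
n=15: 1·15 3·5 5·3 15·1  f→[1+9+25+225]=260
[q^16] f(1)=1,f(2)=4,f(4)=16,f(8)=64,f(16)=256 ⇒ 341
q^17  k|17↦f(k): 1:1 17:289  a_17=290
[q^18] f(1)=1,f(2)=4,f(3)=9,f(6)=36,f(9)=81,f(18)=324 ⇒ 455
d|19:{1,19}  Σf=1+361=362

170, 250, 260, 341, 290, 455, 362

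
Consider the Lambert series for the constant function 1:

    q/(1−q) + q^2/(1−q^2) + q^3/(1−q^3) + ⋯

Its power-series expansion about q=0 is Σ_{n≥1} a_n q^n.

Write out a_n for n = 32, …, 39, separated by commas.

6, 4, 4, 4, 9, 2, 4, 4

d|32:{32,16,8,4,2,1}  Σf=1+1+1+1+1+1=6
q^33  k|33↦f(k): 33:1 11:1 3:1 1:1  a_33=4
[q^34] f(34)=1,f(17)=1,f(2)=1,f(1)=1 ⇒ 4
[q^35] f(1)=1,f(5)=1,f(7)=1,f(35)=1 ⇒ 4
[q^36] f(1)=1,f(2)=1,f(3)=1,f(4)=1,f(6)=1,f(9)=1,f(12)=1,f(18)=1,f(36)=1 ⇒ 9
[q^37] f(37)=1,f(1)=1 ⇒ 2
d|38:{38,19,2,1}  Σf=1+1+1+1=4
d|39:{39,13,3,1}  Σf=1+1+1+1=4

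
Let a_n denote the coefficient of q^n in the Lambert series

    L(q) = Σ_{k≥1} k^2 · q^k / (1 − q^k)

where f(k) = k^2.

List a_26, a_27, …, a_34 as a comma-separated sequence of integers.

850, 820, 1050, 842, 1300, 962, 1365, 1220, 1450

[q^26] f(1)=1,f(2)=4,f(13)=169,f(26)=676 ⇒ 850
q^27  k|27↦f(k): 27:729 9:81 3:9 1:1  a_27=820
[q^28] f(28)=784,f(14)=196,f(7)=49,f(4)=16,f(2)=4,f(1)=1 ⇒ 1050
n=29: 29·1 1·29  f→[841+1]=842
n=30: 1·30 2·15 3·10 5·6 6·5 10·3 15·2 30·1  f→[1+4+9+25+36+100+225+900]=1300
n=31: 1·31 31·1  f→[1+961]=962
[q^32] f(32)=1024,f(16)=256,f(8)=64,f(4)=16,f(2)=4,f(1)=1 ⇒ 1365
n=33: 1·33 3·11 11·3 33·1  f→[1+9+121+1089]=1220
q^34  k|34↦f(k): 34:1156 17:289 2:4 1:1  a_34=1450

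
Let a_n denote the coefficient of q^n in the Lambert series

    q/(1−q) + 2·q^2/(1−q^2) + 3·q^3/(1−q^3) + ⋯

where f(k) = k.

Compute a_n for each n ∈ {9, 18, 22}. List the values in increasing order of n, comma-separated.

13, 39, 36

n=9: 9·1 3·3 1·9  f→[9+3+1]=13
[q^18] f(18)=18,f(9)=9,f(6)=6,f(3)=3,f(2)=2,f(1)=1 ⇒ 39
d|22:{22,11,2,1}  Σf=22+11+2+1=36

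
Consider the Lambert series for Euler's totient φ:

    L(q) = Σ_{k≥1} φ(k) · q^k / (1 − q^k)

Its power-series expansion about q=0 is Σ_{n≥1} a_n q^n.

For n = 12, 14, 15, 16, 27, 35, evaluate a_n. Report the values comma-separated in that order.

n=12: 1·12 2·6 3·4 4·3 6·2 12·1  φ→[1+1+2+2+2+4]=12
[q^14] φ(1)=1,φ(2)=1,φ(7)=6,φ(14)=6 ⇒ 14
q^15  k|15↦φ(k): 1:1 3:2 5:4 15:8  a_15=15
n=16: 1·16 2·8 4·4 8·2 16·1  φ→[1+1+2+4+8]=16
[q^27] φ(1)=1,φ(3)=2,φ(9)=6,φ(27)=18 ⇒ 27
n=35: 1·35 5·7 7·5 35·1  φ→[1+4+6+24]=35

12, 14, 15, 16, 27, 35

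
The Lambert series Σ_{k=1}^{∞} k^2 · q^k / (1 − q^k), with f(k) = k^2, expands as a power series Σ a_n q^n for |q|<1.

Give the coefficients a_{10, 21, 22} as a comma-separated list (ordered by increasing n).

130, 500, 610

q^10  k|10↦f(k): 1:1 2:4 5:25 10:100  a_10=130
n=21: 21·1 7·3 3·7 1·21  f→[441+49+9+1]=500
[q^22] f(22)=484,f(11)=121,f(2)=4,f(1)=1 ⇒ 610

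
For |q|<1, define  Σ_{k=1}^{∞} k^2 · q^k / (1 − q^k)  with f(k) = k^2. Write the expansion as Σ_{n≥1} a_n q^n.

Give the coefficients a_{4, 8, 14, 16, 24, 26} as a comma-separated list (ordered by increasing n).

q^4  k|4↦f(k): 4:16 2:4 1:1  a_4=21
[q^8] f(1)=1,f(2)=4,f(4)=16,f(8)=64 ⇒ 85
q^14  k|14↦f(k): 1:1 2:4 7:49 14:196  a_14=250
q^16  k|16↦f(k): 16:256 8:64 4:16 2:4 1:1  a_16=341
[q^24] f(1)=1,f(2)=4,f(3)=9,f(4)=16,f(6)=36,f(8)=64,f(12)=144,f(24)=576 ⇒ 850
n=26: 26·1 13·2 2·13 1·26  f→[676+169+4+1]=850

21, 85, 250, 341, 850, 850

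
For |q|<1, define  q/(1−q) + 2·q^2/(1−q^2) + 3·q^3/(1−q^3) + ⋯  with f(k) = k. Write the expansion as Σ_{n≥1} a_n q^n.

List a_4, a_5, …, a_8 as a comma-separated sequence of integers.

d|4:{1,2,4}  Σf=1+2+4=7
n=5: 5·1 1·5  f→[5+1]=6
[q^6] f(1)=1,f(2)=2,f(3)=3,f(6)=6 ⇒ 12
[q^7] f(7)=7,f(1)=1 ⇒ 8
q^8  k|8↦f(k): 1:1 2:2 4:4 8:8  a_8=15

7, 6, 12, 8, 15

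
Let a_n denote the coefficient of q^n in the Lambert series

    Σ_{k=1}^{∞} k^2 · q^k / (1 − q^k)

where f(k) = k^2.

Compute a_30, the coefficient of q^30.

[q^30] f(30)=900,f(15)=225,f(10)=100,f(6)=36,f(5)=25,f(3)=9,f(2)=4,f(1)=1 ⇒ 1300

a_30 = 1300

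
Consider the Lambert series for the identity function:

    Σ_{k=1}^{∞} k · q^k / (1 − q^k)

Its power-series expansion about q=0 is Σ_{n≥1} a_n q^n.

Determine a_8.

a_8 = 15

n=8: 8·1 4·2 2·4 1·8  f→[8+4+2+1]=15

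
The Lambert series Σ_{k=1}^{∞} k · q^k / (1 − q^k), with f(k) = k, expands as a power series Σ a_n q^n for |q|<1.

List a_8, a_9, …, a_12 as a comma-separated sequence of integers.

q^8  k|8↦f(k): 8:8 4:4 2:2 1:1  a_8=15
n=9: 9·1 3·3 1·9  f→[9+3+1]=13
d|10:{1,2,5,10}  Σf=1+2+5+10=18
d|11:{1,11}  Σf=1+11=12
[q^12] f(12)=12,f(6)=6,f(4)=4,f(3)=3,f(2)=2,f(1)=1 ⇒ 28

15, 13, 18, 12, 28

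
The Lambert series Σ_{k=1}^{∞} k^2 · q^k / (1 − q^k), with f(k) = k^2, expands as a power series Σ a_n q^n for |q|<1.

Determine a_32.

d|32:{32,16,8,4,2,1}  Σf=1024+256+64+16+4+1=1365

a_32 = 1365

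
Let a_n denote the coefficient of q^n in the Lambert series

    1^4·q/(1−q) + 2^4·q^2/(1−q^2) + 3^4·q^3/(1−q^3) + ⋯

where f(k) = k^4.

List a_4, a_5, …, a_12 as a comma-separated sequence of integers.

d|4:{1,2,4}  Σf=1+16+256=273
n=5: 5·1 1·5  f→[625+1]=626
[q^6] f(1)=1,f(2)=16,f(3)=81,f(6)=1296 ⇒ 1394
q^7  k|7↦f(k): 7:2401 1:1  a_7=2402
n=8: 8·1 4·2 2·4 1·8  f→[4096+256+16+1]=4369
d|9:{9,3,1}  Σf=6561+81+1=6643
[q^10] f(10)=10000,f(5)=625,f(2)=16,f(1)=1 ⇒ 10642
n=11: 11·1 1·11  f→[14641+1]=14642
[q^12] f(12)=20736,f(6)=1296,f(4)=256,f(3)=81,f(2)=16,f(1)=1 ⇒ 22386

273, 626, 1394, 2402, 4369, 6643, 10642, 14642, 22386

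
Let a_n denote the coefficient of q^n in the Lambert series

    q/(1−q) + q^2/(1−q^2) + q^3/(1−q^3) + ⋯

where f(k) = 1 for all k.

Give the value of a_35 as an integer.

[q^35] f(35)=1,f(7)=1,f(5)=1,f(1)=1 ⇒ 4

a_35 = 4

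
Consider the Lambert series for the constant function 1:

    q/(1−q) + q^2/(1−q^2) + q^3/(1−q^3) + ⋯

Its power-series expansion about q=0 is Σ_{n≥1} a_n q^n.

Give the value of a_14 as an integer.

[q^14] f(14)=1,f(7)=1,f(2)=1,f(1)=1 ⇒ 4

a_14 = 4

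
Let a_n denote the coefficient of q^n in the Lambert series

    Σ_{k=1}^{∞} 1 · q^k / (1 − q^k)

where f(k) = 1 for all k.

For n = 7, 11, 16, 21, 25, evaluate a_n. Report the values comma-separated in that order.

2, 2, 5, 4, 3

q^7  k|7↦f(k): 7:1 1:1  a_7=2
q^11  k|11↦f(k): 11:1 1:1  a_11=2
d|16:{1,2,4,8,16}  Σf=1+1+1+1+1=5
q^21  k|21↦f(k): 1:1 3:1 7:1 21:1  a_21=4
n=25: 25·1 5·5 1·25  f→[1+1+1]=3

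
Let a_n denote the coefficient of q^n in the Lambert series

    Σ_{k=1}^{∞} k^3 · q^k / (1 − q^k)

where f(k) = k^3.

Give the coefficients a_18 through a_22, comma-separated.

6813, 6860, 9198, 9632, 11988

d|18:{18,9,6,3,2,1}  Σf=5832+729+216+27+8+1=6813
[q^19] f(1)=1,f(19)=6859 ⇒ 6860
d|20:{1,2,4,5,10,20}  Σf=1+8+64+125+1000+8000=9198
d|21:{1,3,7,21}  Σf=1+27+343+9261=9632
[q^22] f(22)=10648,f(11)=1331,f(2)=8,f(1)=1 ⇒ 11988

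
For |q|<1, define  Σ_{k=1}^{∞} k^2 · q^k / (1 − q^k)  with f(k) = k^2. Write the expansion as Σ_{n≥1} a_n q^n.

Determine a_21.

a_21 = 500

q^21  k|21↦f(k): 21:441 7:49 3:9 1:1  a_21=500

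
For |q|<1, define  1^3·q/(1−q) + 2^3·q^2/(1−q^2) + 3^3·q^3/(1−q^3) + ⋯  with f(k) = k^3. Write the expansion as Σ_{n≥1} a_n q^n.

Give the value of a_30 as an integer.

a_30 = 31752

d|30:{30,15,10,6,5,3,2,1}  Σf=27000+3375+1000+216+125+27+8+1=31752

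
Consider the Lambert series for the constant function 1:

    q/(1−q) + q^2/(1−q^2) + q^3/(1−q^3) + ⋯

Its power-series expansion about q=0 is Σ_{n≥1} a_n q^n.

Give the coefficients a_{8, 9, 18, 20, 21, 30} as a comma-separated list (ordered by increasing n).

4, 3, 6, 6, 4, 8

q^8  k|8↦f(k): 1:1 2:1 4:1 8:1  a_8=4
d|9:{9,3,1}  Σf=1+1+1=3
q^18  k|18↦f(k): 18:1 9:1 6:1 3:1 2:1 1:1  a_18=6
n=20: 20·1 10·2 5·4 4·5 2·10 1·20  f→[1+1+1+1+1+1]=6
d|21:{21,7,3,1}  Σf=1+1+1+1=4
n=30: 1·30 2·15 3·10 5·6 6·5 10·3 15·2 30·1  f→[1+1+1+1+1+1+1+1]=8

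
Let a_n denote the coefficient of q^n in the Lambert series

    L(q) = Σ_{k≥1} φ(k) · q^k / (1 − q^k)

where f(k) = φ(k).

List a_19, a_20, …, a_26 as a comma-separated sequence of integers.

n=19: 1·19 19·1  φ→[1+18]=19
q^20  k|20↦φ(k): 1:1 2:1 4:2 5:4 10:4 20:8  a_20=20
d|21:{1,3,7,21}  Σφ=1+2+6+12=21
d|22:{22,11,2,1}  Σφ=10+10+1+1=22
n=23: 1·23 23·1  φ→[1+22]=23
q^24  k|24↦φ(k): 24:8 12:4 8:4 6:2 4:2 3:2 2:1 1:1  a_24=24
q^25  k|25↦φ(k): 1:1 5:4 25:20  a_25=25
q^26  k|26↦φ(k): 1:1 2:1 13:12 26:12  a_26=26

19, 20, 21, 22, 23, 24, 25, 26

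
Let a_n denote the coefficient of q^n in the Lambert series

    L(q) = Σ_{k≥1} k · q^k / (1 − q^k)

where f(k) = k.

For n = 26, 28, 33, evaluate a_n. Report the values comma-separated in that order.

42, 56, 48

n=26: 1·26 2·13 13·2 26·1  f→[1+2+13+26]=42
d|28:{28,14,7,4,2,1}  Σf=28+14+7+4+2+1=56
q^33  k|33↦f(k): 1:1 3:3 11:11 33:33  a_33=48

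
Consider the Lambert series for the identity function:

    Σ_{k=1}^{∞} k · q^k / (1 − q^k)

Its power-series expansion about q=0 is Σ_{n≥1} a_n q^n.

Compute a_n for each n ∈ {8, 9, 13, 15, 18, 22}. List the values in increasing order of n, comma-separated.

15, 13, 14, 24, 39, 36

[q^8] f(8)=8,f(4)=4,f(2)=2,f(1)=1 ⇒ 15
q^9  k|9↦f(k): 9:9 3:3 1:1  a_9=13
d|13:{1,13}  Σf=1+13=14
[q^15] f(15)=15,f(5)=5,f(3)=3,f(1)=1 ⇒ 24
[q^18] f(18)=18,f(9)=9,f(6)=6,f(3)=3,f(2)=2,f(1)=1 ⇒ 39
q^22  k|22↦f(k): 1:1 2:2 11:11 22:22  a_22=36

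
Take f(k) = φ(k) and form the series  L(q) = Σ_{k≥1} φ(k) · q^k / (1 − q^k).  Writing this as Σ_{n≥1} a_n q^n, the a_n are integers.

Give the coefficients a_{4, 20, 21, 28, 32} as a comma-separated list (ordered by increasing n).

[q^4] φ(1)=1,φ(2)=1,φ(4)=2 ⇒ 4
d|20:{20,10,5,4,2,1}  Σφ=8+4+4+2+1+1=20
n=21: 21·1 7·3 3·7 1·21  φ→[12+6+2+1]=21
d|28:{1,2,4,7,14,28}  Σφ=1+1+2+6+6+12=28
q^32  k|32↦φ(k): 1:1 2:1 4:2 8:4 16:8 32:16  a_32=32

4, 20, 21, 28, 32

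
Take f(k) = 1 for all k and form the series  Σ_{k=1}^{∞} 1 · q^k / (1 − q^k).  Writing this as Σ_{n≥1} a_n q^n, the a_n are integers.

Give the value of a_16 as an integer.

a_16 = 5

d|16:{16,8,4,2,1}  Σf=1+1+1+1+1=5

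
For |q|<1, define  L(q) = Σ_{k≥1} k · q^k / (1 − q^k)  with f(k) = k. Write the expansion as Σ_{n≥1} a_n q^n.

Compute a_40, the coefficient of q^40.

a_40 = 90

[q^40] f(40)=40,f(20)=20,f(10)=10,f(8)=8,f(5)=5,f(4)=4,f(2)=2,f(1)=1 ⇒ 90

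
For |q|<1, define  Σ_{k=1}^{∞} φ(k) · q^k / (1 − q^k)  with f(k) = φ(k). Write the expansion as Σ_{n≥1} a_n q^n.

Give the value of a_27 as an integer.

d|27:{27,9,3,1}  Σφ=18+6+2+1=27

a_27 = 27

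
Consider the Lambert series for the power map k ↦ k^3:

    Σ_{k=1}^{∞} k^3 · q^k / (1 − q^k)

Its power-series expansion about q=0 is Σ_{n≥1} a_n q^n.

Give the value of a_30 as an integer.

[q^30] f(30)=27000,f(15)=3375,f(10)=1000,f(6)=216,f(5)=125,f(3)=27,f(2)=8,f(1)=1 ⇒ 31752

a_30 = 31752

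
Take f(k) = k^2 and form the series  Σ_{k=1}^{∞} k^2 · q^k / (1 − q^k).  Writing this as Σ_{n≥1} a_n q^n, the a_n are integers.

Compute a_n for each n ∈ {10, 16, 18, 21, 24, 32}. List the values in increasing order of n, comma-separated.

d|10:{10,5,2,1}  Σf=100+25+4+1=130
[q^16] f(1)=1,f(2)=4,f(4)=16,f(8)=64,f(16)=256 ⇒ 341
n=18: 18·1 9·2 6·3 3·6 2·9 1·18  f→[324+81+36+9+4+1]=455
d|21:{1,3,7,21}  Σf=1+9+49+441=500
n=24: 24·1 12·2 8·3 6·4 4·6 3·8 2·12 1·24  f→[576+144+64+36+16+9+4+1]=850
d|32:{32,16,8,4,2,1}  Σf=1024+256+64+16+4+1=1365

130, 341, 455, 500, 850, 1365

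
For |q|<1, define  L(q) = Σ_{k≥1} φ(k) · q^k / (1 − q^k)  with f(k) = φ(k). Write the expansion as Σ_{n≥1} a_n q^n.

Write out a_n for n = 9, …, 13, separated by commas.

q^9  k|9↦φ(k): 9:6 3:2 1:1  a_9=9
[q^10] φ(1)=1,φ(2)=1,φ(5)=4,φ(10)=4 ⇒ 10
d|11:{1,11}  Σφ=1+10=11
[q^12] φ(12)=4,φ(6)=2,φ(4)=2,φ(3)=2,φ(2)=1,φ(1)=1 ⇒ 12
[q^13] φ(13)=12,φ(1)=1 ⇒ 13

9, 10, 11, 12, 13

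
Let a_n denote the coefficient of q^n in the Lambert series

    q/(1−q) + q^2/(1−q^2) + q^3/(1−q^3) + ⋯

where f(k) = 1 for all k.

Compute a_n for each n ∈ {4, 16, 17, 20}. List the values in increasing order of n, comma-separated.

3, 5, 2, 6

[q^4] f(1)=1,f(2)=1,f(4)=1 ⇒ 3
[q^16] f(16)=1,f(8)=1,f(4)=1,f(2)=1,f(1)=1 ⇒ 5
d|17:{1,17}  Σf=1+1=2
q^20  k|20↦f(k): 20:1 10:1 5:1 4:1 2:1 1:1  a_20=6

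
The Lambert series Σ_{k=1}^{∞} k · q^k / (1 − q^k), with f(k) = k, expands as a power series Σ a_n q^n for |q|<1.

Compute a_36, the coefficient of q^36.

[q^36] f(36)=36,f(18)=18,f(12)=12,f(9)=9,f(6)=6,f(4)=4,f(3)=3,f(2)=2,f(1)=1 ⇒ 91

a_36 = 91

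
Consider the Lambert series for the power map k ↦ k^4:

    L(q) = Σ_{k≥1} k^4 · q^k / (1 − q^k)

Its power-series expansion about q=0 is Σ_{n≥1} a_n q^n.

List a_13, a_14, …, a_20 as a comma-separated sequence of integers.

28562, 40834, 51332, 69905, 83522, 112931, 130322, 170898

[q^13] f(1)=1,f(13)=28561 ⇒ 28562
n=14: 1·14 2·7 7·2 14·1  f→[1+16+2401+38416]=40834
q^15  k|15↦f(k): 15:50625 5:625 3:81 1:1  a_15=51332
q^16  k|16↦f(k): 1:1 2:16 4:256 8:4096 16:65536  a_16=69905
[q^17] f(1)=1,f(17)=83521 ⇒ 83522
q^18  k|18↦f(k): 1:1 2:16 3:81 6:1296 9:6561 18:104976  a_18=112931
n=19: 19·1 1·19  f→[130321+1]=130322
[q^20] f(1)=1,f(2)=16,f(4)=256,f(5)=625,f(10)=10000,f(20)=160000 ⇒ 170898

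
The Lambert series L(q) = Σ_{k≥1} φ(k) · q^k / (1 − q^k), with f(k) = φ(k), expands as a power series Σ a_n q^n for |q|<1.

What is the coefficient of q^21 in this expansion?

q^21  k|21↦φ(k): 21:12 7:6 3:2 1:1  a_21=21

a_21 = 21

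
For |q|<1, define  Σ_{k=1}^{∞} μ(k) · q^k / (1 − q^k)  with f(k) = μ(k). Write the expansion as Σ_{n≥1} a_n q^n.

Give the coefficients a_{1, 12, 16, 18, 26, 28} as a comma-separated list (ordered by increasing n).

q^1  k|1↦μ(k): 1:1  a_1=1
d|12:{1,2,3,4,6,12}  Σμ=1+(-1)+(-1)+0+1+0=0
[q^16] μ(16)=0,μ(8)=0,μ(4)=0,μ(2)=-1,μ(1)=1 ⇒ 0
d|18:{18,9,6,3,2,1}  Σμ=0+0+1+(-1)+(-1)+1=0
q^26  k|26↦μ(k): 26:1 13:-1 2:-1 1:1  a_26=0
q^28  k|28↦μ(k): 1:1 2:-1 4:0 7:-1 14:1 28:0  a_28=0

1, 0, 0, 0, 0, 0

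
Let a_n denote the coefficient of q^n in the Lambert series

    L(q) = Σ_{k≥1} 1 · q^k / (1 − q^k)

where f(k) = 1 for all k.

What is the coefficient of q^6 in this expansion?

a_6 = 4

q^6  k|6↦f(k): 6:1 3:1 2:1 1:1  a_6=4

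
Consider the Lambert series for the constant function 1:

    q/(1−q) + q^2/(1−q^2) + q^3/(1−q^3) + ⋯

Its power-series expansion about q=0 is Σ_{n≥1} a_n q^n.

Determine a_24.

a_24 = 8

n=24: 24·1 12·2 8·3 6·4 4·6 3·8 2·12 1·24  f→[1+1+1+1+1+1+1+1]=8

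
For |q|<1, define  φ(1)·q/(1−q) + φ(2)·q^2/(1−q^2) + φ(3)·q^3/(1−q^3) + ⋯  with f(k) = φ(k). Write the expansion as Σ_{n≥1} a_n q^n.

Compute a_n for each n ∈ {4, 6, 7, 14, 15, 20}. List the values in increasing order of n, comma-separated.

d|4:{1,2,4}  Σφ=1+1+2=4
d|6:{1,2,3,6}  Σφ=1+1+2+2=6
[q^7] φ(7)=6,φ(1)=1 ⇒ 7
n=14: 1·14 2·7 7·2 14·1  φ→[1+1+6+6]=14
d|15:{15,5,3,1}  Σφ=8+4+2+1=15
[q^20] φ(20)=8,φ(10)=4,φ(5)=4,φ(4)=2,φ(2)=1,φ(1)=1 ⇒ 20

4, 6, 7, 14, 15, 20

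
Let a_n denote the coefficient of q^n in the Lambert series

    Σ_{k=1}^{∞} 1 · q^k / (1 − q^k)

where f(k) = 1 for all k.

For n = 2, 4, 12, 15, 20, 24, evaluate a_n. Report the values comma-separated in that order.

2, 3, 6, 4, 6, 8

q^2  k|2↦f(k): 1:1 2:1  a_2=2
[q^4] f(1)=1,f(2)=1,f(4)=1 ⇒ 3
[q^12] f(12)=1,f(6)=1,f(4)=1,f(3)=1,f(2)=1,f(1)=1 ⇒ 6
d|15:{1,3,5,15}  Σf=1+1+1+1=4
[q^20] f(1)=1,f(2)=1,f(4)=1,f(5)=1,f(10)=1,f(20)=1 ⇒ 6
q^24  k|24↦f(k): 1:1 2:1 3:1 4:1 6:1 8:1 12:1 24:1  a_24=8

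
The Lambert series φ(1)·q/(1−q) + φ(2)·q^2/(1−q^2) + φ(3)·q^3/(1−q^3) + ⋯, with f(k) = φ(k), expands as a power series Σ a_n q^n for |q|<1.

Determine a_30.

n=30: 30·1 15·2 10·3 6·5 5·6 3·10 2·15 1·30  φ→[8+8+4+2+4+2+1+1]=30

a_30 = 30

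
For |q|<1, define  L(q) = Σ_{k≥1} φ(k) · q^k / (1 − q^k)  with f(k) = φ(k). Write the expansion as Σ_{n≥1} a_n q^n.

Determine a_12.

[q^12] φ(12)=4,φ(6)=2,φ(4)=2,φ(3)=2,φ(2)=1,φ(1)=1 ⇒ 12

a_12 = 12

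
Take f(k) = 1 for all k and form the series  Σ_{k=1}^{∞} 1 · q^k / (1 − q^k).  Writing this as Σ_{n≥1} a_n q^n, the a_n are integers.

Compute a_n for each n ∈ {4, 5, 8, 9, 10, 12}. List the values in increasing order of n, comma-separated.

3, 2, 4, 3, 4, 6

d|4:{1,2,4}  Σf=1+1+1=3
d|5:{1,5}  Σf=1+1=2
[q^8] f(8)=1,f(4)=1,f(2)=1,f(1)=1 ⇒ 4
[q^9] f(9)=1,f(3)=1,f(1)=1 ⇒ 3
q^10  k|10↦f(k): 10:1 5:1 2:1 1:1  a_10=4
n=12: 12·1 6·2 4·3 3·4 2·6 1·12  f→[1+1+1+1+1+1]=6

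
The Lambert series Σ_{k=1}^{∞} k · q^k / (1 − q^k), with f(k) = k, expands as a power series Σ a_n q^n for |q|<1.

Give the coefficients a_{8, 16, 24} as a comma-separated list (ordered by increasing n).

d|8:{8,4,2,1}  Σf=8+4+2+1=15
n=16: 1·16 2·8 4·4 8·2 16·1  f→[1+2+4+8+16]=31
d|24:{24,12,8,6,4,3,2,1}  Σf=24+12+8+6+4+3+2+1=60

15, 31, 60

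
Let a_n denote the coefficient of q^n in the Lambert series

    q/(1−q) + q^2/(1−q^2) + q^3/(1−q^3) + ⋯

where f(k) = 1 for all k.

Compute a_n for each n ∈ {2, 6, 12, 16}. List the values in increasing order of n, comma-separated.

n=2: 1·2 2·1  f→[1+1]=2
d|6:{1,2,3,6}  Σf=1+1+1+1=4
n=12: 12·1 6·2 4·3 3·4 2·6 1·12  f→[1+1+1+1+1+1]=6
q^16  k|16↦f(k): 1:1 2:1 4:1 8:1 16:1  a_16=5

2, 4, 6, 5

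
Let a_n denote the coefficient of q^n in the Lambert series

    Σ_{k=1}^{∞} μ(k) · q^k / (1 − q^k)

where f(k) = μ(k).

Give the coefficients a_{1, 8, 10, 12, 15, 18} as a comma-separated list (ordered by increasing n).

[q^1] μ(1)=1 ⇒ 1
q^8  k|8↦μ(k): 1:1 2:-1 4:0 8:0  a_8=0
[q^10] μ(10)=1,μ(5)=-1,μ(2)=-1,μ(1)=1 ⇒ 0
d|12:{12,6,4,3,2,1}  Σμ=0+1+0+(-1)+(-1)+1=0
q^15  k|15↦μ(k): 15:1 5:-1 3:-1 1:1  a_15=0
[q^18] μ(1)=1,μ(2)=-1,μ(3)=-1,μ(6)=1,μ(9)=0,μ(18)=0 ⇒ 0

1, 0, 0, 0, 0, 0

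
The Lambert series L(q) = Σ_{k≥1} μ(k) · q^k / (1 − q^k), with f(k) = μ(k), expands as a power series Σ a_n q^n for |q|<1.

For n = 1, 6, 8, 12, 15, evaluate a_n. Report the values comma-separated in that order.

[q^1] μ(1)=1 ⇒ 1
[q^6] μ(6)=1,μ(3)=-1,μ(2)=-1,μ(1)=1 ⇒ 0
q^8  k|8↦μ(k): 1:1 2:-1 4:0 8:0  a_8=0
[q^12] μ(12)=0,μ(6)=1,μ(4)=0,μ(3)=-1,μ(2)=-1,μ(1)=1 ⇒ 0
n=15: 1·15 3·5 5·3 15·1  μ→[1+(-1)+(-1)+1]=0

1, 0, 0, 0, 0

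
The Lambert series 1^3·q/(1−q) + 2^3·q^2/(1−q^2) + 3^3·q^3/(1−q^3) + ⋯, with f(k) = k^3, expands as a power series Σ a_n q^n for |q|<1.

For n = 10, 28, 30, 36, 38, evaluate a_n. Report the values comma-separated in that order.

1134, 25112, 31752, 55261, 61740

[q^10] f(10)=1000,f(5)=125,f(2)=8,f(1)=1 ⇒ 1134
n=28: 1·28 2·14 4·7 7·4 14·2 28·1  f→[1+8+64+343+2744+21952]=25112
[q^30] f(30)=27000,f(15)=3375,f(10)=1000,f(6)=216,f(5)=125,f(3)=27,f(2)=8,f(1)=1 ⇒ 31752
d|36:{1,2,3,4,6,9,12,18,36}  Σf=1+8+27+64+216+729+1728+5832+46656=55261
d|38:{38,19,2,1}  Σf=54872+6859+8+1=61740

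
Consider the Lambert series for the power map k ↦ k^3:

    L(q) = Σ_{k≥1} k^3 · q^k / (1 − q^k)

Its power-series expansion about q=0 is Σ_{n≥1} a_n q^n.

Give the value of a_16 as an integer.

a_16 = 4681

q^16  k|16↦f(k): 1:1 2:8 4:64 8:512 16:4096  a_16=4681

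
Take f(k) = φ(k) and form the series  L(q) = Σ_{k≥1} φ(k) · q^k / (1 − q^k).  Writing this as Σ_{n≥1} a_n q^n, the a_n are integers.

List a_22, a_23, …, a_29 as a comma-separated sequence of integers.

n=22: 22·1 11·2 2·11 1·22  φ→[10+10+1+1]=22
q^23  k|23↦φ(k): 1:1 23:22  a_23=23
q^24  k|24↦φ(k): 1:1 2:1 3:2 4:2 6:2 8:4 12:4 24:8  a_24=24
d|25:{1,5,25}  Σφ=1+4+20=25
q^26  k|26↦φ(k): 1:1 2:1 13:12 26:12  a_26=26
d|27:{1,3,9,27}  Σφ=1+2+6+18=27
[q^28] φ(1)=1,φ(2)=1,φ(4)=2,φ(7)=6,φ(14)=6,φ(28)=12 ⇒ 28
n=29: 1·29 29·1  φ→[1+28]=29

22, 23, 24, 25, 26, 27, 28, 29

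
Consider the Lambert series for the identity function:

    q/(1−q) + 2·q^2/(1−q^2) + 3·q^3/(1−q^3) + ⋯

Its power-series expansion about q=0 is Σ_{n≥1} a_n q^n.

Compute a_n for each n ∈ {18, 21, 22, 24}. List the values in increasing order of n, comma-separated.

[q^18] f(1)=1,f(2)=2,f(3)=3,f(6)=6,f(9)=9,f(18)=18 ⇒ 39
d|21:{21,7,3,1}  Σf=21+7+3+1=32
d|22:{1,2,11,22}  Σf=1+2+11+22=36
d|24:{1,2,3,4,6,8,12,24}  Σf=1+2+3+4+6+8+12+24=60

39, 32, 36, 60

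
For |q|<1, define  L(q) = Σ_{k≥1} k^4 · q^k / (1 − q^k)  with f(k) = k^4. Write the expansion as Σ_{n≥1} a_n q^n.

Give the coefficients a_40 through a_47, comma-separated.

2734994, 2825762, 3348388, 3418802, 3997266, 4158518, 4757314, 4879682

d|40:{1,2,4,5,8,10,20,40}  Σf=1+16+256+625+4096+10000+160000+2560000=2734994
[q^41] f(1)=1,f(41)=2825761 ⇒ 2825762
n=42: 1·42 2·21 3·14 6·7 7·6 14·3 21·2 42·1  f→[1+16+81+1296+2401+38416+194481+3111696]=3348388
q^43  k|43↦f(k): 1:1 43:3418801  a_43=3418802
n=44: 1·44 2·22 4·11 11·4 22·2 44·1  f→[1+16+256+14641+234256+3748096]=3997266
[q^45] f(1)=1,f(3)=81,f(5)=625,f(9)=6561,f(15)=50625,f(45)=4100625 ⇒ 4158518
n=46: 46·1 23·2 2·23 1·46  f→[4477456+279841+16+1]=4757314
n=47: 47·1 1·47  f→[4879681+1]=4879682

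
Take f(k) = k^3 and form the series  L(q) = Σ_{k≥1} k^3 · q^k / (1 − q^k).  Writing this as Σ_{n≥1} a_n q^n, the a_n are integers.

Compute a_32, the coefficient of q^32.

a_32 = 37449

d|32:{1,2,4,8,16,32}  Σf=1+8+64+512+4096+32768=37449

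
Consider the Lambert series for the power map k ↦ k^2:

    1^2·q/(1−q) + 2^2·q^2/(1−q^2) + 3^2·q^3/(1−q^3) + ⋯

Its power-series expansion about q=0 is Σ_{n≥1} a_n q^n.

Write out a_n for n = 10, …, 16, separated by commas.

n=10: 10·1 5·2 2·5 1·10  f→[100+25+4+1]=130
n=11: 11·1 1·11  f→[121+1]=122
q^12  k|12↦f(k): 1:1 2:4 3:9 4:16 6:36 12:144  a_12=210
q^13  k|13↦f(k): 13:169 1:1  a_13=170
n=14: 1·14 2·7 7·2 14·1  f→[1+4+49+196]=250
d|15:{1,3,5,15}  Σf=1+9+25+225=260
n=16: 1·16 2·8 4·4 8·2 16·1  f→[1+4+16+64+256]=341

130, 122, 210, 170, 250, 260, 341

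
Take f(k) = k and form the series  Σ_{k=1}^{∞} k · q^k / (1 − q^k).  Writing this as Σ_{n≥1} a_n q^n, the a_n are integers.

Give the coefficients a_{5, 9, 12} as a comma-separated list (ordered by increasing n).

6, 13, 28

[q^5] f(5)=5,f(1)=1 ⇒ 6
[q^9] f(9)=9,f(3)=3,f(1)=1 ⇒ 13
q^12  k|12↦f(k): 12:12 6:6 4:4 3:3 2:2 1:1  a_12=28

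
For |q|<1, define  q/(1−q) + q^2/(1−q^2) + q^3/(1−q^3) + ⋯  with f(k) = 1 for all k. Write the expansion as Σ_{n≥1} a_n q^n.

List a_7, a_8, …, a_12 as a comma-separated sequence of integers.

d|7:{7,1}  Σf=1+1=2
d|8:{8,4,2,1}  Σf=1+1+1+1=4
n=9: 1·9 3·3 9·1  f→[1+1+1]=3
n=10: 10·1 5·2 2·5 1·10  f→[1+1+1+1]=4
[q^11] f(11)=1,f(1)=1 ⇒ 2
[q^12] f(1)=1,f(2)=1,f(3)=1,f(4)=1,f(6)=1,f(12)=1 ⇒ 6

2, 4, 3, 4, 2, 6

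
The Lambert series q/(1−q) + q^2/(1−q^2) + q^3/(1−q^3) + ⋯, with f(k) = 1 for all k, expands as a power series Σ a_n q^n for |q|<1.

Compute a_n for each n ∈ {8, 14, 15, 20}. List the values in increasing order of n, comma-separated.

d|8:{1,2,4,8}  Σf=1+1+1+1=4
d|14:{14,7,2,1}  Σf=1+1+1+1=4
n=15: 1·15 3·5 5·3 15·1  f→[1+1+1+1]=4
[q^20] f(20)=1,f(10)=1,f(5)=1,f(4)=1,f(2)=1,f(1)=1 ⇒ 6

4, 4, 4, 6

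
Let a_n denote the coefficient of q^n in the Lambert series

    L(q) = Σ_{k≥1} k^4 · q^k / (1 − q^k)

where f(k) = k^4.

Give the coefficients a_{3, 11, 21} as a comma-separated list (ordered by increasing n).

82, 14642, 196964

q^3  k|3↦f(k): 1:1 3:81  a_3=82
n=11: 1·11 11·1  f→[1+14641]=14642
[q^21] f(1)=1,f(3)=81,f(7)=2401,f(21)=194481 ⇒ 196964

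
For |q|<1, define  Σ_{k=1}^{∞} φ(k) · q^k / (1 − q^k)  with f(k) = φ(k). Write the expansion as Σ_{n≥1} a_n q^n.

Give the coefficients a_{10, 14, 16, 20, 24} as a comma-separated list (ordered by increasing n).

[q^10] φ(10)=4,φ(5)=4,φ(2)=1,φ(1)=1 ⇒ 10
d|14:{1,2,7,14}  Σφ=1+1+6+6=14
[q^16] φ(1)=1,φ(2)=1,φ(4)=2,φ(8)=4,φ(16)=8 ⇒ 16
[q^20] φ(1)=1,φ(2)=1,φ(4)=2,φ(5)=4,φ(10)=4,φ(20)=8 ⇒ 20
n=24: 1·24 2·12 3·8 4·6 6·4 8·3 12·2 24·1  φ→[1+1+2+2+2+4+4+8]=24

10, 14, 16, 20, 24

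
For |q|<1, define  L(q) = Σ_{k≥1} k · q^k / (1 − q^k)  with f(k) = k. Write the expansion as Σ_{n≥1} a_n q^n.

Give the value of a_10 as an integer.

a_10 = 18

q^10  k|10↦f(k): 10:10 5:5 2:2 1:1  a_10=18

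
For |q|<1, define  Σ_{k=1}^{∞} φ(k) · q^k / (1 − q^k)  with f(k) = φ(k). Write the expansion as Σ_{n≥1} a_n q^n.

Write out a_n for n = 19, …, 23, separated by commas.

q^19  k|19↦φ(k): 1:1 19:18  a_19=19
[q^20] φ(1)=1,φ(2)=1,φ(4)=2,φ(5)=4,φ(10)=4,φ(20)=8 ⇒ 20
d|21:{21,7,3,1}  Σφ=12+6+2+1=21
d|22:{1,2,11,22}  Σφ=1+1+10+10=22
n=23: 23·1 1·23  φ→[22+1]=23

19, 20, 21, 22, 23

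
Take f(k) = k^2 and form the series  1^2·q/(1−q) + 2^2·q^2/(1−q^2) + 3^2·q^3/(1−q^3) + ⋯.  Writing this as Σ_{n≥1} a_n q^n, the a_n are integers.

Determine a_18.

a_18 = 455

d|18:{1,2,3,6,9,18}  Σf=1+4+9+36+81+324=455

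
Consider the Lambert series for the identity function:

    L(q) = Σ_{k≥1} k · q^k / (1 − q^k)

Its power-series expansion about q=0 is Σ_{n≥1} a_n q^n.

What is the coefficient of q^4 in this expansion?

d|4:{1,2,4}  Σf=1+2+4=7

a_4 = 7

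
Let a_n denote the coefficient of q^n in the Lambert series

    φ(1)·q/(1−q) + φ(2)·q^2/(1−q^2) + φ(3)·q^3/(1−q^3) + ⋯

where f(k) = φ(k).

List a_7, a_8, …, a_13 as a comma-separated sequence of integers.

n=7: 7·1 1·7  φ→[6+1]=7
n=8: 1·8 2·4 4·2 8·1  φ→[1+1+2+4]=8
q^9  k|9↦φ(k): 1:1 3:2 9:6  a_9=9
d|10:{10,5,2,1}  Σφ=4+4+1+1=10
n=11: 1·11 11·1  φ→[1+10]=11
[q^12] φ(1)=1,φ(2)=1,φ(3)=2,φ(4)=2,φ(6)=2,φ(12)=4 ⇒ 12
[q^13] φ(13)=12,φ(1)=1 ⇒ 13

7, 8, 9, 10, 11, 12, 13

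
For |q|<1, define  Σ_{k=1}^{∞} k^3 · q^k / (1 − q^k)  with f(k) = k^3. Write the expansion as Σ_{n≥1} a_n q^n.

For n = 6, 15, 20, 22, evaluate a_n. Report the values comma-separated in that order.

q^6  k|6↦f(k): 6:216 3:27 2:8 1:1  a_6=252
[q^15] f(15)=3375,f(5)=125,f(3)=27,f(1)=1 ⇒ 3528
q^20  k|20↦f(k): 20:8000 10:1000 5:125 4:64 2:8 1:1  a_20=9198
q^22  k|22↦f(k): 22:10648 11:1331 2:8 1:1  a_22=11988

252, 3528, 9198, 11988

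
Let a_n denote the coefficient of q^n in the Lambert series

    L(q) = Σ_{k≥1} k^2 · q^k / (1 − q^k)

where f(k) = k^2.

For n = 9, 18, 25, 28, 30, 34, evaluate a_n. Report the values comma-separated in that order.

d|9:{9,3,1}  Σf=81+9+1=91
n=18: 1·18 2·9 3·6 6·3 9·2 18·1  f→[1+4+9+36+81+324]=455
q^25  k|25↦f(k): 1:1 5:25 25:625  a_25=651
q^28  k|28↦f(k): 1:1 2:4 4:16 7:49 14:196 28:784  a_28=1050
d|30:{30,15,10,6,5,3,2,1}  Σf=900+225+100+36+25+9+4+1=1300
n=34: 1·34 2·17 17·2 34·1  f→[1+4+289+1156]=1450

91, 455, 651, 1050, 1300, 1450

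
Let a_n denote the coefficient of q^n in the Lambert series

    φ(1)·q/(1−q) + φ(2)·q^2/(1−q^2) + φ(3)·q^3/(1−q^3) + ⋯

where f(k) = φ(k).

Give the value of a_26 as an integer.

q^26  k|26↦φ(k): 1:1 2:1 13:12 26:12  a_26=26

a_26 = 26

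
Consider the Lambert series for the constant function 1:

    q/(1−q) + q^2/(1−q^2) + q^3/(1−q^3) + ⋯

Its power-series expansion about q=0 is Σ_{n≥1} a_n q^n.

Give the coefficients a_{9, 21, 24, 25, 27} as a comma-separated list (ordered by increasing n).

[q^9] f(9)=1,f(3)=1,f(1)=1 ⇒ 3
q^21  k|21↦f(k): 1:1 3:1 7:1 21:1  a_21=4
d|24:{1,2,3,4,6,8,12,24}  Σf=1+1+1+1+1+1+1+1=8
n=25: 1·25 5·5 25·1  f→[1+1+1]=3
d|27:{27,9,3,1}  Σf=1+1+1+1=4

3, 4, 8, 3, 4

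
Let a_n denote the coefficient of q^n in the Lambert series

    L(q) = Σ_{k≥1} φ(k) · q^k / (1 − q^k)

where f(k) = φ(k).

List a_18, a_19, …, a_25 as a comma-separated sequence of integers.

d|18:{1,2,3,6,9,18}  Σφ=1+1+2+2+6+6=18
d|19:{1,19}  Σφ=1+18=19
n=20: 1·20 2·10 4·5 5·4 10·2 20·1  φ→[1+1+2+4+4+8]=20
[q^21] φ(21)=12,φ(7)=6,φ(3)=2,φ(1)=1 ⇒ 21
n=22: 1·22 2·11 11·2 22·1  φ→[1+1+10+10]=22
q^23  k|23↦φ(k): 1:1 23:22  a_23=23
[q^24] φ(1)=1,φ(2)=1,φ(3)=2,φ(4)=2,φ(6)=2,φ(8)=4,φ(12)=4,φ(24)=8 ⇒ 24
n=25: 25·1 5·5 1·25  φ→[20+4+1]=25

18, 19, 20, 21, 22, 23, 24, 25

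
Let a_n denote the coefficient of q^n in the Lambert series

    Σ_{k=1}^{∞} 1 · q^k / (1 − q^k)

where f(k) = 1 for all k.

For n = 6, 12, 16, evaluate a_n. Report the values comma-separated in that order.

4, 6, 5

d|6:{6,3,2,1}  Σf=1+1+1+1=4
d|12:{1,2,3,4,6,12}  Σf=1+1+1+1+1+1=6
q^16  k|16↦f(k): 16:1 8:1 4:1 2:1 1:1  a_16=5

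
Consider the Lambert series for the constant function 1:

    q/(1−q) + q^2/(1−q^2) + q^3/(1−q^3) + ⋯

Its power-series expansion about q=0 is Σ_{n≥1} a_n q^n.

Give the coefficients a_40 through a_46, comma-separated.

8, 2, 8, 2, 6, 6, 4

[q^40] f(1)=1,f(2)=1,f(4)=1,f(5)=1,f(8)=1,f(10)=1,f(20)=1,f(40)=1 ⇒ 8
q^41  k|41↦f(k): 1:1 41:1  a_41=2
d|42:{42,21,14,7,6,3,2,1}  Σf=1+1+1+1+1+1+1+1=8
n=43: 43·1 1·43  f→[1+1]=2
[q^44] f(44)=1,f(22)=1,f(11)=1,f(4)=1,f(2)=1,f(1)=1 ⇒ 6
q^45  k|45↦f(k): 45:1 15:1 9:1 5:1 3:1 1:1  a_45=6
[q^46] f(46)=1,f(23)=1,f(2)=1,f(1)=1 ⇒ 4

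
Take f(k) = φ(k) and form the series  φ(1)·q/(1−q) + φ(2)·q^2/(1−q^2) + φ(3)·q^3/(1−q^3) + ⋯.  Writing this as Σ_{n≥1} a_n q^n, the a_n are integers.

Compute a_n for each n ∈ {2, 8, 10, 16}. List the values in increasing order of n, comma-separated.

[q^2] φ(2)=1,φ(1)=1 ⇒ 2
d|8:{1,2,4,8}  Σφ=1+1+2+4=8
q^10  k|10↦φ(k): 1:1 2:1 5:4 10:4  a_10=10
[q^16] φ(16)=8,φ(8)=4,φ(4)=2,φ(2)=1,φ(1)=1 ⇒ 16

2, 8, 10, 16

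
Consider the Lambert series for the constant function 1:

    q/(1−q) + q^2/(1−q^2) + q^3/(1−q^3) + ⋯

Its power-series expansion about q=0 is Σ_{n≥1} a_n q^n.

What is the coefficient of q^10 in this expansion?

n=10: 1·10 2·5 5·2 10·1  f→[1+1+1+1]=4

a_10 = 4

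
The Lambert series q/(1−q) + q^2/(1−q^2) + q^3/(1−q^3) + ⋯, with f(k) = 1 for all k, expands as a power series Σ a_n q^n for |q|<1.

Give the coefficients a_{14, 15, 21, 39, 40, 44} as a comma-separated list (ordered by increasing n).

4, 4, 4, 4, 8, 6

[q^14] f(1)=1,f(2)=1,f(7)=1,f(14)=1 ⇒ 4
[q^15] f(15)=1,f(5)=1,f(3)=1,f(1)=1 ⇒ 4
q^21  k|21↦f(k): 21:1 7:1 3:1 1:1  a_21=4
d|39:{1,3,13,39}  Σf=1+1+1+1=4
[q^40] f(40)=1,f(20)=1,f(10)=1,f(8)=1,f(5)=1,f(4)=1,f(2)=1,f(1)=1 ⇒ 8
q^44  k|44↦f(k): 44:1 22:1 11:1 4:1 2:1 1:1  a_44=6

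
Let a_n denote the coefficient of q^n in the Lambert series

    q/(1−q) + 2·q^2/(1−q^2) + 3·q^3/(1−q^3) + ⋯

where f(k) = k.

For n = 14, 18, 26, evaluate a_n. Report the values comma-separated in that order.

q^14  k|14↦f(k): 1:1 2:2 7:7 14:14  a_14=24
[q^18] f(18)=18,f(9)=9,f(6)=6,f(3)=3,f(2)=2,f(1)=1 ⇒ 39
q^26  k|26↦f(k): 26:26 13:13 2:2 1:1  a_26=42

24, 39, 42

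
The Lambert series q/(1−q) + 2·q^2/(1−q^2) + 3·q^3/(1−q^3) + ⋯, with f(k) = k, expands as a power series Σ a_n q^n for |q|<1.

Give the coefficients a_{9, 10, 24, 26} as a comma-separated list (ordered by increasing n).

13, 18, 60, 42

q^9  k|9↦f(k): 1:1 3:3 9:9  a_9=13
[q^10] f(1)=1,f(2)=2,f(5)=5,f(10)=10 ⇒ 18
d|24:{24,12,8,6,4,3,2,1}  Σf=24+12+8+6+4+3+2+1=60
q^26  k|26↦f(k): 26:26 13:13 2:2 1:1  a_26=42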